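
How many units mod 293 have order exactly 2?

φ(293) = 293 − 1 = 292 = 2^2 · 73.
In a cyclic group of order 292, there are φ(d) elements of order d for each divisor d of 292, and zero for non-divisors.
2 | 292, and φ(2) = 2 − 1 = 1.

1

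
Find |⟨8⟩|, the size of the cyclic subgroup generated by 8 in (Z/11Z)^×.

Since 8 ∈ (Z/11Z)^×, its order divides φ(11) = 11 − 1 = 10 = 2 · 5.
Divisors of 10: 1, 2, 5, 10.
Check 8^d mod 11 for each divisor in increasing order:
8^1 ≡ 8
8^2 ≡ 9
8^5 ≡ 10
8^10 ≡ 1
So ord_11(8) = 10.

10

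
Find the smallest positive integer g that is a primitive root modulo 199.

φ(199) = 199 − 1 = 198 = 2 · 3^2 · 11.
Test candidates g = 2, 3, … against the prime factors q ∈ {2, 3, 11} of φ(199): g is a generator iff g^(198/q) ≢ 1 for every such q.
g = 2: 2^99 ≡ 1 — hits 1, so not a primitive root.
g = 3: 3^99 ≡ 198; 3^66 ≡ 106; 3^18 ≡ 125 — none is 1, so 3 is a primitive root.
The smallest primitive root modulo 199 is 3.

3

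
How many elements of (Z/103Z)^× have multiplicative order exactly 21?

0

φ(103) = 103 − 1 = 102 = 2 · 3 · 17.
(Z/103Z)^× is cyclic (|G| = 102); a cyclic group of order m has exactly φ(d) elements of each order d | m, and none otherwise.
21 does not divide 102, so no element of (Z/103Z)^× has order 21.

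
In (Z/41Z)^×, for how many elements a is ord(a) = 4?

2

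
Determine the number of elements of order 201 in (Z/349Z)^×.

φ(349) = 349 − 1 = 348 = 2^2 · 3 · 29.
Since (Z/349Z)^× is cyclic of order 348, the number of elements of order d is φ(d) when d | 348 and 0 otherwise.
201 does not divide 348, so no element of (Z/349Z)^× has order 201.

0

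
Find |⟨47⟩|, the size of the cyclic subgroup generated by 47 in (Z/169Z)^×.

ord(47) | φ(169) = φ(13^2) = 13·(13−1) = 156 = 2^2 · 3 · 13.
Divisors of 156: 1, 2, 3, 4, 6, 12, 13, 26, 39, 52, 78, 156.
Test each divisor d:
47^1 ≡ 47 (mod 169)
47^2 ≡ 12 (mod 169)
47^3 ≡ 57 (mod 169)
47^4 ≡ 144 (mod 169)
47^6 ≡ 38 (mod 169)
47^12 ≡ 92 (mod 169)
47^13 ≡ 99 (mod 169)
47^26 ≡ 168 (mod 169)
47^39 ≡ 70 (mod 169)
47^52 ≡ 1 (mod 169) ✓
Therefore the multiplicative order of 47 modulo 169 is 52.

52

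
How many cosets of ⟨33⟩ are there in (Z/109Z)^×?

Since 33 ∈ (Z/109Z)^×, its order divides φ(109) = 109 − 1 = 108 = 2^2 · 3^3.
Divisors of 108: 1, 2, 3, 4, 6, 9, 12, 18, 27, 36, 54, 108.
Evaluate successive powers at the divisors of 108:
33^1 ≡ 33
33^2 ≡ 108
33^3 ≡ 76
33^4 ≡ 1
Thus |⟨33⟩| = ord(33) = 4.
Index = |(Z/109Z)^×| / |⟨33⟩| = 108 / 4 = 27.

27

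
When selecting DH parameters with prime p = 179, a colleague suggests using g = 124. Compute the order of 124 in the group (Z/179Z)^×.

Since 124 ∈ (Z/179Z)^×, its order divides φ(179) = 179 − 1 = 178 = 2 · 89.
Divisors of 178: 1, 2, 89, 178.
Compute 124^d (mod 179) for the divisors d until we hit 1:
124^1 ≡ 124 (mod 179)
124^2 ≡ 161 (mod 179)
124^89 ≡ 1 (mod 179) ✓
Therefore the multiplicative order of 124 modulo 179 is 89.

89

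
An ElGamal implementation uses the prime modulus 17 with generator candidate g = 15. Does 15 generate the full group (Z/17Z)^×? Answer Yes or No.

φ(17) = 17 − 1 = 16 = 2^4.
15 is a primitive root mod 17 iff 15^(φ(17)/q) ≢ 1 for every prime q | φ(17), i.e. q ∈ {2}.
15^8 ≡ 1 (mod 17)  [q = 2: ≡ 1 ✗]
15^8 ≡ 1 shows ord(15) | 8, strictly less than φ(17); not a primitive root.

No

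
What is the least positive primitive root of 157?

5

φ(157) = 157 − 1 = 156 = 2^2 · 3 · 13.
g is a primitive root iff g^(156/q) ≢ 1 (mod 157) for each prime q ∈ {2, 3, 13}.
g = 2: 2^78 ≡ 156; 2^52 ≡ 1 — hits 1, so not a primitive root.
g = 3: 3^78 ≡ 1 — hits 1, so not a primitive root.
g = 4: 4^78 ≡ 1 — hits 1, so not a primitive root.
g = 5: 5^78 ≡ 156; 5^52 ≡ 12; 5^12 ≡ 130 — none is 1, so 5 is a primitive root.
The smallest primitive root modulo 157 is 5.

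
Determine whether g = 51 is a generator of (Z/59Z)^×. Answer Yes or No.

No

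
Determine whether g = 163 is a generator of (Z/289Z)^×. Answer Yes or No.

Yes

φ(289) = φ(17^2) = 17·(17−1) = 272 = 2^4 · 17.
163 is a primitive root mod 289 iff 163^(φ(289)/q) ≢ 1 for every prime q | φ(289), i.e. q ∈ {2, 17}.
163^136 ≡ 288 (mod 289)  [q = 2: ≢ 1 ✓]
163^16 ≡ 35 (mod 289)  [q = 17: ≢ 1 ✓]
Every test exponent gives a nontrivial residue, hence 163 generates the full group.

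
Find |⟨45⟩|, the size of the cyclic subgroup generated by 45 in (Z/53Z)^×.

52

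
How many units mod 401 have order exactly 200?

80

φ(401) = 401 − 1 = 400 = 2^4 · 5^2.
In a cyclic group of order 400, there are φ(d) elements of order d for each divisor d of 400, and zero for non-divisors.
200 = 2^3 · 5^2 divides 400, and φ(200) = 80.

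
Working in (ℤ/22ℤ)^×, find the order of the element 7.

By Lagrange's theorem, ord_22(7) divides φ(22) = φ(2)·φ(11) = 1·10 = 10 = 2 · 5.
Divisors of 10: 1, 2, 5, 10.
Evaluate successive powers at the divisors of 10:
7^1 ≡ 7
7^2 ≡ 5
7^5 ≡ 21
7^10 ≡ 1
Therefore the multiplicative order of 7 modulo 22 is 10.

10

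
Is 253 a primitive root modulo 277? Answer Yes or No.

Yes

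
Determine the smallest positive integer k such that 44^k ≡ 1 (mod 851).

The order of 44 must divide φ(851) = φ(23·37) = (23−1)·(37−1) = 22·36 = 792 = 2^3 · 3^2 · 11.
Divisors of 792: 1, 2, 3, 4, 6, 8, 9, 11, 12, 18, 22, 24, 33, 36, 44, 66, 72, 88, 99, 132, 198, 264, 396, 792.
Check 44^d mod 851 for each divisor in increasing order:
44^1 ≡ 44 (mod 851)
44^2 ≡ 234 (mod 851)
44^3 ≡ 84 (mod 851)
44^4 ≡ 292 (mod 851)
44^6 ≡ 248 (mod 851)
44^8 ≡ 164 (mod 851)
44^9 ≡ 408 (mod 851)
44^11 ≡ 160 (mod 851)
44^12 ≡ 232 (mod 851)
44^18 ≡ 519 (mod 851)
44^22 ≡ 70 (mod 851)
44^24 ≡ 211 (mod 851)
44^33 ≡ 137 (mod 851)
44^36 ≡ 445 (mod 851)
44^44 ≡ 645 (mod 851)
44^66 ≡ 47 (mod 851)
44^72 ≡ 593 (mod 851)
44^88 ≡ 737 (mod 851)
44^99 ≡ 482 (mod 851)
44^132 ≡ 507 (mod 851)
44^198 ≡ 1 (mod 851) ✓
So ord_851(44) = 198.

198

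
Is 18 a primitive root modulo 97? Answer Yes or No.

No

φ(97) = 97 − 1 = 96 = 2^5 · 3.
Test 18^(96/q) mod 97 for each prime factor q of 96:
18^48 ≡ 1 (mod 97)  [q = 2: ≡ 1 ✗]
18^32 ≡ 1 (mod 97)  [q = 3: ≡ 1 ✗]
Since 18^48 ≡ 1, the order of 18 divides 48 < 96, so 18 is not a primitive root.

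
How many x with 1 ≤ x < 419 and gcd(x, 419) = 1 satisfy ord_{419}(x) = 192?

φ(419) = 419 − 1 = 418 = 2 · 11 · 19.
In a cyclic group of order 418, there are φ(d) elements of order d for each divisor d of 418, and zero for non-divisors.
192 does not divide 418, so no element of (Z/419Z)^× has order 192.

0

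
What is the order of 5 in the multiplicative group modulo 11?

5

The order of 5 must divide φ(11) = 11 − 1 = 10 = 2 · 5.
Divisors of 10: 1, 2, 5, 10.
Test each divisor d:
5^1 ≡ 5 (mod 11)
5^2 ≡ 3 (mod 11)
5^5 ≡ 1 (mod 11) ✓
Therefore the multiplicative order of 5 modulo 11 is 5.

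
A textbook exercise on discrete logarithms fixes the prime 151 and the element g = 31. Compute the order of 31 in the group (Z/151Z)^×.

75

ord(31) | φ(151) = 151 − 1 = 150 = 2 · 3 · 5^2.
Divisors of 150: 1, 2, 3, 5, 6, 10, 15, 25, 30, 50, 75, 150.
Check 31^d mod 151 for each divisor in increasing order:
31^1 ≡ 31 (mod 151)
31^2 ≡ 55 (mod 151)
31^3 ≡ 44 (mod 151)
31^5 ≡ 4 (mod 151)
31^6 ≡ 124 (mod 151)
31^10 ≡ 16 (mod 151)
31^15 ≡ 64 (mod 151)
31^25 ≡ 118 (mod 151)
31^30 ≡ 19 (mod 151)
31^50 ≡ 32 (mod 151)
31^75 ≡ 1 (mod 151) ✓
The smallest such exponent is 75, so the order of 31 is 75.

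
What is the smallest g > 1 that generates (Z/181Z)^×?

2

φ(181) = 181 − 1 = 180 = 2^2 · 3^2 · 5.
g is a primitive root iff g^(180/q) ≢ 1 (mod 181) for each prime q ∈ {2, 3, 5}.
g = 2: 2^90 ≡ 180; 2^60 ≡ 48; 2^36 ≡ 59 — none is 1, so 2 is a primitive root.
So 2 is the smallest generator of (Z/181Z)^×.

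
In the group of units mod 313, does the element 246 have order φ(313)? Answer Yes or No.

φ(313) = 313 − 1 = 312 = 2^3 · 3 · 13.
246 is a primitive root mod 313 iff 246^(φ(313)/q) ≢ 1 for every prime q | φ(313), i.e. q ∈ {2, 3, 13}.
246^156 ≡ 312 (mod 313)  [q = 2: ≢ 1 ✓]
246^104 ≡ 98 (mod 313)  [q = 3: ≢ 1 ✓]
246^24 ≡ 58 (mod 313)  [q = 13: ≢ 1 ✓]
None equal 1, so ord_313(246) = 312: 246 is a primitive root.

Yes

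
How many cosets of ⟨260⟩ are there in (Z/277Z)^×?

By Lagrange's theorem, ord_277(260) divides φ(277) = 277 − 1 = 276 = 2^2 · 3 · 23.
Divisors of 276: 1, 2, 3, 4, 6, 12, 23, 46, 69, 92, 138, 276.
Test each divisor d:
260^1 ≡ 260 (mod 277)
260^2 ≡ 12 (mod 277)
260^3 ≡ 73 (mod 277)
260^4 ≡ 144 (mod 277)
260^6 ≡ 66 (mod 277)
260^12 ≡ 201 (mod 277)
260^23 ≡ 35 (mod 277)
260^46 ≡ 117 (mod 277)
260^69 ≡ 217 (mod 277)
260^92 ≡ 116 (mod 277)
260^138 ≡ 276 (mod 277)
260^276 ≡ 1 (mod 277) ✓
Thus |⟨260⟩| = ord(260) = 276.
The index is φ(277) / ord(260) = 276 / 276 = 1.

1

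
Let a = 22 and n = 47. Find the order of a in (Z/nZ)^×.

By Lagrange's theorem, ord_47(22) divides φ(47) = 47 − 1 = 46 = 2 · 23.
Divisors of 46: 1, 2, 23, 46.
Test each divisor d:
22^1 ≡ 22 (mod 47)
22^2 ≡ 14 (mod 47)
22^23 ≡ 46 (mod 47)
22^46 ≡ 1 (mod 47) ✓
Hence ord(22) = 46.

46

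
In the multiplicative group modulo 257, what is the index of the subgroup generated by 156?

ord(156) | φ(257) = 257 − 1 = 256 = 2^8.
Divisors of 256: 1, 2, 4, 8, 16, 32, 64, 128, 256.
Check 156^d mod 257 for each divisor in increasing order:
156^1 ≡ 156
156^2 ≡ 178
156^4 ≡ 73
156^8 ≡ 189
156^16 ≡ 255
156^32 ≡ 4
156^64 ≡ 16
156^128 ≡ 256
156^256 ≡ 1
Thus |⟨156⟩| = ord(156) = 256.
[(Z/257Z)^× : ⟨156⟩] = 256/256 = 1.

1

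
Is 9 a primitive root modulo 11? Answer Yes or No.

No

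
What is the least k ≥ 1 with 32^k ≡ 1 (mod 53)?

52

ord(32) | φ(53) = 53 − 1 = 52 = 2^2 · 13.
Divisors of 52: 1, 2, 4, 13, 26, 52.
Evaluate successive powers at the divisors of 52:
32^1 ≡ 32 (mod 53)
32^2 ≡ 17 (mod 53)
32^4 ≡ 24 (mod 53)
32^13 ≡ 30 (mod 53)
32^26 ≡ 52 (mod 53)
32^52 ≡ 1 (mod 53) ✓
Therefore the multiplicative order of 32 modulo 53 is 52.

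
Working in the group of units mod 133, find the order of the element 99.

By Lagrange's theorem, ord_133(99) divides φ(133) = φ(7·19) = (7−1)·(19−1) = 6·18 = 108 = 2^2 · 3^3.
Divisors of 108: 1, 2, 3, 4, 6, 9, 12, 18, 27, 36, 54, 108.
Compute 99^d (mod 133) for the divisors d until we hit 1:
99^1 ≡ 99
99^2 ≡ 92
99^3 ≡ 64
99^4 ≡ 85
99^6 ≡ 106
99^9 ≡ 1
So ord_133(99) = 9.

9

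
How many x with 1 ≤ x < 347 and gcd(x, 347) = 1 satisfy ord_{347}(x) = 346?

172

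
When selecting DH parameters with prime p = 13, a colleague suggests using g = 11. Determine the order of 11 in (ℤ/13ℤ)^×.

The order of 11 must divide φ(13) = 13 − 1 = 12 = 2^2 · 3.
Divisors of 12: 1, 2, 3, 4, 6, 12.
Check 11^d mod 13 for each divisor in increasing order:
11^1 ≡ 11 (mod 13)
11^2 ≡ 4 (mod 13)
11^3 ≡ 5 (mod 13)
11^4 ≡ 3 (mod 13)
11^6 ≡ 12 (mod 13)
11^12 ≡ 1 (mod 13) ✓
Therefore the multiplicative order of 11 modulo 13 is 12.

12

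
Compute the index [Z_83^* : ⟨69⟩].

By Lagrange's theorem, ord_83(69) divides φ(83) = 83 − 1 = 82 = 2 · 41.
Divisors of 82: 1, 2, 41, 82.
Check 69^d mod 83 for each divisor in increasing order:
69^1 ≡ 69 (mod 83)
69^2 ≡ 30 (mod 83)
69^41 ≡ 1 (mod 83) ✓
So ord_83(69) = 41, hence |⟨69⟩| = 41.
The index is φ(83) / ord(69) = 82 / 41 = 2.

2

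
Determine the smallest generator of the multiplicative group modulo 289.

3

φ(289) = φ(17^2) = 17·(17−1) = 272 = 2^4 · 17.
g is a primitive root iff g^(272/q) ≢ 1 (mod 289) for each prime q ∈ {2, 17}.
g = 2: 2^136 ≡ 1 — hits 1, so not a primitive root.
g = 3: 3^136 ≡ 288; 3^16 ≡ 171 — none is 1, so 3 is a primitive root.
The smallest primitive root modulo 289 is 3.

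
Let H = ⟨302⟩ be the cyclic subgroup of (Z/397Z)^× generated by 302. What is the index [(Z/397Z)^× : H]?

The order of 302 must divide φ(397) = 397 − 1 = 396 = 2^2 · 3^2 · 11.
Divisors of 396: 1, 2, 3, 4, 6, 9, 11, 12, 18, 22, 33, 36, 44, 66, 99, 132, 198, 396.
Check 302^d mod 397 for each divisor in increasing order:
302^1 ≡ 302
302^2 ≡ 291
302^3 ≡ 145
302^4 ≡ 120
302^6 ≡ 381
302^9 ≡ 62
302^11 ≡ 177
302^12 ≡ 256
302^18 ≡ 271
302^22 ≡ 363
302^33 ≡ 334
302^36 ≡ 393
302^44 ≡ 362
302^66 ≡ 396
302^99 ≡ 63
302^132 ≡ 1
The order of 302 is 132, so the subgroup it generates has 132 elements.
Index = |(Z/397Z)^×| / |⟨302⟩| = 396 / 132 = 3.

3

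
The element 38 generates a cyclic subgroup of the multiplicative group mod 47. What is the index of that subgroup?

ord(38) | φ(47) = 47 − 1 = 46 = 2 · 23.
Divisors of 46: 1, 2, 23, 46.
Compute 38^d (mod 47) for the divisors d until we hit 1:
38^1 ≡ 38 (mod 47)
38^2 ≡ 34 (mod 47)
38^23 ≡ 46 (mod 47)
38^46 ≡ 1 (mod 47) ✓
The order of 38 is 46, so the subgroup it generates has 46 elements.
The index is φ(47) / ord(38) = 46 / 46 = 1.

1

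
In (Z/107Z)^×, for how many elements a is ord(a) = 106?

φ(107) = 107 − 1 = 106 = 2 · 53.
In a cyclic group of order 106, there are φ(d) elements of order d for each divisor d of 106, and zero for non-divisors.
106 = 2 · 53 divides 106, and φ(106) = 52.

52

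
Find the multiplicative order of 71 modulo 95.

18

ord(71) | φ(95) = φ(5·19) = (5−1)·(19−1) = 4·18 = 72 = 2^3 · 3^2.
Divisors of 72: 1, 2, 3, 4, 6, 8, 9, 12, 18, 24, 36, 72.
Check 71^d mod 95 for each divisor in increasing order:
71^1 ≡ 71 (mod 95)
71^2 ≡ 6 (mod 95)
71^3 ≡ 46 (mod 95)
71^4 ≡ 36 (mod 95)
71^6 ≡ 26 (mod 95)
71^8 ≡ 61 (mod 95)
71^9 ≡ 56 (mod 95)
71^12 ≡ 11 (mod 95)
71^18 ≡ 1 (mod 95) ✓
Therefore the multiplicative order of 71 modulo 95 is 18.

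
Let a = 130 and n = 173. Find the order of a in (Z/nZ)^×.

86

By Lagrange's theorem, ord_173(130) divides φ(173) = 173 − 1 = 172 = 2^2 · 43.
Divisors of 172: 1, 2, 4, 43, 86, 172.
Check 130^d mod 173 for each divisor in increasing order:
130^1 ≡ 130 (mod 173)
130^2 ≡ 119 (mod 173)
130^4 ≡ 148 (mod 173)
130^43 ≡ 172 (mod 173)
130^86 ≡ 1 (mod 173) ✓
Therefore the multiplicative order of 130 modulo 173 is 86.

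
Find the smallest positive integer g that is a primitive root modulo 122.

7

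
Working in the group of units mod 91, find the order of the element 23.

Since 23 ∈ (Z/91Z)^×, its order divides φ(91) = φ(7·13) = (7−1)·(13−1) = 6·12 = 72 = 2^3 · 3^2.
Divisors of 72: 1, 2, 3, 4, 6, 8, 9, 12, 18, 24, 36, 72.
Compute 23^d (mod 91) for the divisors d until we hit 1:
23^1 ≡ 23 (mod 91)
23^2 ≡ 74 (mod 91)
23^3 ≡ 64 (mod 91)
23^4 ≡ 16 (mod 91)
23^6 ≡ 1 (mod 91) ✓
So ord_91(23) = 6.

6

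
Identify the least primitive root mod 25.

2

φ(25) = φ(5^2) = 5·(5−1) = 20 = 2^2 · 5.
Test candidates g = 2, 3, … against the prime factors q ∈ {2, 5} of φ(25): g is a generator iff g^(20/q) ≢ 1 for every such q.
g = 2: 2^10 ≡ 24; 2^4 ≡ 16 — none is 1, so 2 is a primitive root.
The smallest primitive root modulo 25 is 2.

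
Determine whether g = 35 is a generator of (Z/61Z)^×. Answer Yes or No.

Yes

φ(61) = 61 − 1 = 60 = 2^2 · 3 · 5.
35 is a primitive root mod 61 iff 35^(φ(61)/q) ≢ 1 for every prime q | φ(61), i.e. q ∈ {2, 3, 5}.
35^30 ≡ 60 (mod 61)  [q = 2: ≢ 1 ✓]
35^20 ≡ 13 (mod 61)  [q = 3: ≢ 1 ✓]
35^12 ≡ 9 (mod 61)  [q = 5: ≢ 1 ✓]
None equal 1, so ord_61(35) = 60: 35 is a primitive root.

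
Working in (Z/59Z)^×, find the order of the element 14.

By Lagrange's theorem, ord_59(14) divides φ(59) = 59 − 1 = 58 = 2 · 29.
Divisors of 58: 1, 2, 29, 58.
Compute 14^d (mod 59) for the divisors d until we hit 1:
14^1 ≡ 14 (mod 59)
14^2 ≡ 19 (mod 59)
14^29 ≡ 58 (mod 59)
14^58 ≡ 1 (mod 59) ✓
So ord_59(14) = 58.

58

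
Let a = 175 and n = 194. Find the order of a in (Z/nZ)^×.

32

The order of 175 must divide φ(194) = φ(2)·φ(97) = 1·96 = 96 = 2^5 · 3.
Divisors of 96: 1, 2, 3, 4, 6, 8, 12, 16, 24, 32, 48, 96.
Test each divisor d:
175^1 ≡ 175 (mod 194)
175^2 ≡ 167 (mod 194)
175^3 ≡ 125 (mod 194)
175^4 ≡ 147 (mod 194)
175^6 ≡ 105 (mod 194)
175^8 ≡ 75 (mod 194)
175^12 ≡ 161 (mod 194)
175^16 ≡ 193 (mod 194)
175^24 ≡ 119 (mod 194)
175^32 ≡ 1 (mod 194) ✓
So ord_194(175) = 32.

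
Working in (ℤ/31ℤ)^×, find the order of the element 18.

ord(18) | φ(31) = 31 − 1 = 30 = 2 · 3 · 5.
Divisors of 30: 1, 2, 3, 5, 6, 10, 15, 30.
Check 18^d mod 31 for each divisor in increasing order:
18^1 ≡ 18 (mod 31)
18^2 ≡ 14 (mod 31)
18^3 ≡ 4 (mod 31)
18^5 ≡ 25 (mod 31)
18^6 ≡ 16 (mod 31)
18^10 ≡ 5 (mod 31)
18^15 ≡ 1 (mod 31) ✓
Therefore the multiplicative order of 18 modulo 31 is 15.

15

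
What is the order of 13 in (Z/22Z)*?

10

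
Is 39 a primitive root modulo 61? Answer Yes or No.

No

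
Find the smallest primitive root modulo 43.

φ(43) = 43 − 1 = 42 = 2 · 3 · 7.
g is a primitive root iff g^(42/q) ≢ 1 (mod 43) for each prime q ∈ {2, 3, 7}.
g = 2: 2^21 ≡ 42; 2^14 ≡ 1 — hits 1, so not a primitive root.
g = 3: 3^21 ≡ 42; 3^14 ≡ 36; 3^6 ≡ 41 — none is 1, so 3 is a primitive root.
So 3 is the smallest generator of (Z/43Z)^×.

3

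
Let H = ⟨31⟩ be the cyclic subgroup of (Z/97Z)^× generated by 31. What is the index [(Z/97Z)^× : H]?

2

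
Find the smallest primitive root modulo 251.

6

φ(251) = 251 − 1 = 250 = 2 · 5^3.
Test candidates g = 2, 3, … against the prime factors q ∈ {2, 5} of φ(251): g is a generator iff g^(250/q) ≢ 1 for every such q.
g = 2: 2^125 ≡ 250; 2^50 ≡ 1 — hits 1, so not a primitive root.
g = 3: 3^125 ≡ 1 — hits 1, so not a primitive root.
g = 4: 4^125 ≡ 1 — hits 1, so not a primitive root.
g = 5: 5^125 ≡ 1 — hits 1, so not a primitive root.
g = 6: 6^125 ≡ 250; 6^50 ≡ 219 — none is 1, so 6 is a primitive root.
So 6 is the smallest generator of (Z/251Z)^×.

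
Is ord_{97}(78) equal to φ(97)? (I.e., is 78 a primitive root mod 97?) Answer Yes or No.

φ(97) = 97 − 1 = 96 = 2^5 · 3.
Test 78^(96/q) mod 97 for each prime factor q of 96:
78^48 ≡ 96 (mod 97)  [q = 2: ≢ 1 ✓]
78^32 ≡ 1 (mod 97)  [q = 3: ≡ 1 ✗]
78^32 ≡ 1 shows ord(78) | 32, strictly less than φ(97); not a primitive root.

No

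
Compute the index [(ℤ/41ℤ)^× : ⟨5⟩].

The order of 5 must divide φ(41) = 41 − 1 = 40 = 2^3 · 5.
Divisors of 40: 1, 2, 4, 5, 8, 10, 20, 40.
Evaluate successive powers at the divisors of 40:
5^1 ≡ 5
5^2 ≡ 25
5^4 ≡ 10
5^5 ≡ 9
5^8 ≡ 18
5^10 ≡ 40
5^20 ≡ 1
The order of 5 is 20, so the subgroup it generates has 20 elements.
[(Z/41Z)^× : ⟨5⟩] = 40/20 = 2.

2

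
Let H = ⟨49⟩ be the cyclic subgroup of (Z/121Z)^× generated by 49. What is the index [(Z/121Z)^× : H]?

2

ord(49) | φ(121) = φ(11^2) = 11·(11−1) = 110 = 2 · 5 · 11.
Divisors of 110: 1, 2, 5, 10, 11, 22, 55, 110.
Test each divisor d:
49^1 ≡ 49
49^2 ≡ 102
49^5 ≡ 23
49^10 ≡ 45
49^11 ≡ 27
49^22 ≡ 3
49^55 ≡ 1
The order of 49 is 55, so the subgroup it generates has 55 elements.
[(Z/121Z)^× : ⟨49⟩] = 110/55 = 2.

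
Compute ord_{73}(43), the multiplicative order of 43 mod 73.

24

By Lagrange's theorem, ord_73(43) divides φ(73) = 73 − 1 = 72 = 2^3 · 3^2.
Divisors of 72: 1, 2, 3, 4, 6, 8, 9, 12, 18, 24, 36, 72.
Evaluate successive powers at the divisors of 72:
43^1 ≡ 43
43^2 ≡ 24
43^3 ≡ 10
43^4 ≡ 65
43^6 ≡ 27
43^8 ≡ 64
43^9 ≡ 51
43^12 ≡ 72
43^18 ≡ 46
43^24 ≡ 1
So ord_73(43) = 24.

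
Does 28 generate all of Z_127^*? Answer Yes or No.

No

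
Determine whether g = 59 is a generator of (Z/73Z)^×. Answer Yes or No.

Yes

φ(73) = 73 − 1 = 72 = 2^3 · 3^2.
Test 59^(72/q) mod 73 for each prime factor q of 72:
59^36 ≡ 72 (mod 73)  [q = 2: ≢ 1 ✓]
59^24 ≡ 64 (mod 73)  [q = 3: ≢ 1 ✓]
All checks pass, so 59 has order 72 and is a primitive root modulo 73.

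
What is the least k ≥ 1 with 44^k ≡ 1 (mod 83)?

41

The order of 44 must divide φ(83) = 83 − 1 = 82 = 2 · 41.
Divisors of 82: 1, 2, 41, 82.
Evaluate successive powers at the divisors of 82:
44^1 ≡ 44 (mod 83)
44^2 ≡ 27 (mod 83)
44^41 ≡ 1 (mod 83) ✓
The smallest such exponent is 41, so the order of 44 is 41.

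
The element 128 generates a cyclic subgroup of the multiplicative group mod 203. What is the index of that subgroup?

14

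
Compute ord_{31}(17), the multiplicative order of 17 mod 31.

30

The order of 17 must divide φ(31) = 31 − 1 = 30 = 2 · 3 · 5.
Divisors of 30: 1, 2, 3, 5, 6, 10, 15, 30.
Check 17^d mod 31 for each divisor in increasing order:
17^1 ≡ 17 (mod 31)
17^2 ≡ 10 (mod 31)
17^3 ≡ 15 (mod 31)
17^5 ≡ 26 (mod 31)
17^6 ≡ 8 (mod 31)
17^10 ≡ 25 (mod 31)
17^15 ≡ 30 (mod 31)
17^30 ≡ 1 (mod 31) ✓
Hence ord(17) = 30.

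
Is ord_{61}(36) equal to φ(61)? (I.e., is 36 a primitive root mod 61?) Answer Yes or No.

No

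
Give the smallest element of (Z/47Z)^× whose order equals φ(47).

5

φ(47) = 47 − 1 = 46 = 2 · 23.
Test candidates g = 2, 3, … against the prime factors q ∈ {2, 23} of φ(47): g is a generator iff g^(46/q) ≢ 1 for every such q.
g = 2: 2^23 ≡ 1 — hits 1, so not a primitive root.
g = 3: 3^23 ≡ 1 — hits 1, so not a primitive root.
g = 4: 4^23 ≡ 1 — hits 1, so not a primitive root.
g = 5: 5^23 ≡ 46; 5^2 ≡ 25 — none is 1, so 5 is a primitive root.
The smallest primitive root modulo 47 is 5.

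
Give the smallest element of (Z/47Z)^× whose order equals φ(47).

φ(47) = 47 − 1 = 46 = 2 · 23.
g is a primitive root iff g^(46/q) ≢ 1 (mod 47) for each prime q ∈ {2, 23}.
g = 2: 2^23 ≡ 1 — hits 1, so not a primitive root.
g = 3: 3^23 ≡ 1 — hits 1, so not a primitive root.
g = 4: 4^23 ≡ 1 — hits 1, so not a primitive root.
g = 5: 5^23 ≡ 46; 5^2 ≡ 25 — none is 1, so 5 is a primitive root.
The smallest primitive root modulo 47 is 5.

5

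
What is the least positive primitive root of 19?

2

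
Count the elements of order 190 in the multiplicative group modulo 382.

φ(382) = φ(2)·φ(191) = 1·190 = 190 = 2 · 5 · 19.
(Z/382Z)^× is cyclic (|G| = 190); a cyclic group of order m has exactly φ(d) elements of each order d | m, and none otherwise.
190 = 2 · 5 · 19 divides 190, and φ(190) = 72.

72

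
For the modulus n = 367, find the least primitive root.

φ(367) = 367 − 1 = 366 = 2 · 3 · 61.
g is a primitive root iff g^(366/q) ≢ 1 (mod 367) for each prime q ∈ {2, 3, 61}.
g = 2: 2^183 ≡ 1 — hits 1, so not a primitive root.
g = 3: 3^183 ≡ 366; 3^122 ≡ 1 — hits 1, so not a primitive root.
g = 4: 4^183 ≡ 1 — hits 1, so not a primitive root.
g = 5: 5^183 ≡ 366; 5^122 ≡ 1 — hits 1, so not a primitive root.
g = 6: 6^183 ≡ 366; 6^122 ≡ 283; 6^6 ≡ 47 — none is 1, so 6 is a primitive root.
The smallest primitive root modulo 367 is 6.

6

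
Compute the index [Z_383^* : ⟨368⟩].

2

The order of 368 must divide φ(383) = 383 − 1 = 382 = 2 · 191.
Divisors of 382: 1, 2, 191, 382.
Compute 368^d (mod 383) for the divisors d until we hit 1:
368^1 ≡ 368 (mod 383)
368^2 ≡ 225 (mod 383)
368^191 ≡ 1 (mod 383) ✓
So ord_383(368) = 191, hence |⟨368⟩| = 191.
[(Z/383Z)^× : ⟨368⟩] = 382/191 = 2.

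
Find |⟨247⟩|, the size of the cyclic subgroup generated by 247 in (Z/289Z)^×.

136

The order of 247 must divide φ(289) = φ(17^2) = 17·(17−1) = 272 = 2^4 · 17.
Divisors of 272: 1, 2, 4, 8, 16, 17, 34, 68, 136, 272.
Test each divisor d:
247^1 ≡ 247
247^2 ≡ 30
247^4 ≡ 33
247^8 ≡ 222
247^16 ≡ 154
247^17 ≡ 179
247^34 ≡ 251
247^68 ≡ 288
247^136 ≡ 1
Therefore the multiplicative order of 247 modulo 289 is 136.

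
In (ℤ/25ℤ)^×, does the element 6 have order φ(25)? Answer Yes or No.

φ(25) = φ(5^2) = 5·(5−1) = 20 = 2^2 · 5.
6 is a primitive root mod 25 iff 6^(φ(25)/q) ≢ 1 for every prime q | φ(25), i.e. q ∈ {2, 5}.
6^10 ≡ 1 (mod 25)  [q = 2: ≡ 1 ✗]
6^4 ≡ 21 (mod 25)  [q = 5: ≢ 1 ✓]
6^10 ≡ 1 shows ord(6) | 10, strictly less than φ(25); not a primitive root.

No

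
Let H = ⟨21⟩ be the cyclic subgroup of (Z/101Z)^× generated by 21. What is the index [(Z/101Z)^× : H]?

Since 21 ∈ (Z/101Z)^×, its order divides φ(101) = 101 − 1 = 100 = 2^2 · 5^2.
Divisors of 100: 1, 2, 4, 5, 10, 20, 25, 50, 100.
Test each divisor d:
21^1 ≡ 21 (mod 101)
21^2 ≡ 37 (mod 101)
21^4 ≡ 56 (mod 101)
21^5 ≡ 65 (mod 101)
21^10 ≡ 84 (mod 101)
21^20 ≡ 87 (mod 101)
21^25 ≡ 100 (mod 101)
21^50 ≡ 1 (mod 101) ✓
So ord_101(21) = 50, hence |⟨21⟩| = 50.
Index = |(Z/101Z)^×| / |⟨21⟩| = 100 / 50 = 2.

2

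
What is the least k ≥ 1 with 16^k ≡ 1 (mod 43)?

7

By Lagrange's theorem, ord_43(16) divides φ(43) = 43 − 1 = 42 = 2 · 3 · 7.
Divisors of 42: 1, 2, 3, 6, 7, 14, 21, 42.
Compute 16^d (mod 43) for the divisors d until we hit 1:
16^1 ≡ 16 (mod 43)
16^2 ≡ 41 (mod 43)
16^3 ≡ 11 (mod 43)
16^6 ≡ 35 (mod 43)
16^7 ≡ 1 (mod 43) ✓
Hence ord(16) = 7.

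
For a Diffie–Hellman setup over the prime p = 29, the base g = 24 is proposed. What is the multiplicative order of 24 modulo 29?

7

The order of 24 must divide φ(29) = 29 − 1 = 28 = 2^2 · 7.
Divisors of 28: 1, 2, 4, 7, 14, 28.
Check 24^d mod 29 for each divisor in increasing order:
24^1 ≡ 24
24^2 ≡ 25
24^4 ≡ 16
24^7 ≡ 1
So ord_29(24) = 7.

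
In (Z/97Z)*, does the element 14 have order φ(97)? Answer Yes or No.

φ(97) = 97 − 1 = 96 = 2^5 · 3.
An element g generates (Z/97Z)^× iff g^(96/q) ≢ 1 (mod 97) for each prime q ∈ {2, 3}.
14^48 ≡ 96 (mod 97)  [q = 2: ≢ 1 ✓]
14^32 ≡ 61 (mod 97)  [q = 3: ≢ 1 ✓]
All checks pass, so 14 has order 96 and is a primitive root modulo 97.

Yes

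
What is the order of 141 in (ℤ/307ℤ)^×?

Since 141 ∈ (Z/307Z)^×, its order divides φ(307) = 307 − 1 = 306 = 2 · 3^2 · 17.
Divisors of 306: 1, 2, 3, 6, 9, 17, 18, 34, 51, 102, 153, 306.
Check 141^d mod 307 for each divisor in increasing order:
141^1 ≡ 141 (mod 307)
141^2 ≡ 233 (mod 307)
141^3 ≡ 4 (mod 307)
141^6 ≡ 16 (mod 307)
141^9 ≡ 64 (mod 307)
141^17 ≡ 53 (mod 307)
141^18 ≡ 105 (mod 307)
141^34 ≡ 46 (mod 307)
141^51 ≡ 289 (mod 307)
141^102 ≡ 17 (mod 307)
141^153 ≡ 1 (mod 307) ✓
Hence ord(141) = 153.

153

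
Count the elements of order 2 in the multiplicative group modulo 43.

φ(43) = 43 − 1 = 42 = 2 · 3 · 7.
Since (Z/43Z)^× is cyclic of order 42, the number of elements of order d is φ(d) when d | 42 and 0 otherwise.
2 | 42, and φ(2) = 2 − 1 = 1.

1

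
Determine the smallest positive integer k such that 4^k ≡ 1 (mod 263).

Since 4 ∈ (Z/263Z)^×, its order divides φ(263) = 263 − 1 = 262 = 2 · 131.
Divisors of 262: 1, 2, 131, 262.
Compute 4^d (mod 263) for the divisors d until we hit 1:
4^1 ≡ 4 (mod 263)
4^2 ≡ 16 (mod 263)
4^131 ≡ 1 (mod 263) ✓
Hence ord(4) = 131.

131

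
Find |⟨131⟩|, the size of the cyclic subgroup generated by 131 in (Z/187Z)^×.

By Lagrange's theorem, ord_187(131) divides φ(187) = φ(11·17) = (11−1)·(17−1) = 10·16 = 160 = 2^5 · 5.
Divisors of 160: 1, 2, 4, 5, 8, 10, 16, 20, 32, 40, 80, 160.
Check 131^d mod 187 for each divisor in increasing order:
131^1 ≡ 131
131^2 ≡ 144
131^4 ≡ 166
131^5 ≡ 54
131^8 ≡ 67
131^10 ≡ 111
131^16 ≡ 1
So ord_187(131) = 16.

16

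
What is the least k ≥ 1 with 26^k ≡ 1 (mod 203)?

84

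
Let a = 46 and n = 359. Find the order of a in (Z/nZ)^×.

The order of 46 must divide φ(359) = 359 − 1 = 358 = 2 · 179.
Divisors of 358: 1, 2, 179, 358.
Compute 46^d (mod 359) for the divisors d until we hit 1:
46^1 ≡ 46 (mod 359)
46^2 ≡ 321 (mod 359)
46^179 ≡ 1 (mod 359) ✓
The smallest such exponent is 179, so the order of 46 is 179.

179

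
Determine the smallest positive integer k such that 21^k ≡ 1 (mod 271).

270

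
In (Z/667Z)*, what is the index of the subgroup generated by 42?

4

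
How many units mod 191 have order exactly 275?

0

φ(191) = 191 − 1 = 190 = 2 · 5 · 19.
In a cyclic group of order 190, there are φ(d) elements of order d for each divisor d of 190, and zero for non-divisors.
275 does not divide 190, so no element of (Z/191Z)^× has order 275.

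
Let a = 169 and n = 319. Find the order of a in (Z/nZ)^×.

35

Since 169 ∈ (Z/319Z)^×, its order divides φ(319) = φ(11·29) = (11−1)·(29−1) = 10·28 = 280 = 2^3 · 5 · 7.
Divisors of 280: 1, 2, 4, 5, 7, 8, 10, 14, 20, 28, 35, 40, 56, 70, 140, 280.
Evaluate successive powers at the divisors of 280:
169^1 ≡ 169 (mod 319)
169^2 ≡ 170 (mod 319)
169^4 ≡ 190 (mod 319)
169^5 ≡ 210 (mod 319)
169^7 ≡ 291 (mod 319)
169^8 ≡ 53 (mod 319)
169^10 ≡ 78 (mod 319)
169^14 ≡ 146 (mod 319)
169^20 ≡ 23 (mod 319)
169^28 ≡ 262 (mod 319)
169^35 ≡ 1 (mod 319) ✓
Hence ord(169) = 35.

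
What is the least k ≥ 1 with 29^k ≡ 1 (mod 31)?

Since 29 ∈ (Z/31Z)^×, its order divides φ(31) = 31 − 1 = 30 = 2 · 3 · 5.
Divisors of 30: 1, 2, 3, 5, 6, 10, 15, 30.
Check 29^d mod 31 for each divisor in increasing order:
29^1 ≡ 29 (mod 31)
29^2 ≡ 4 (mod 31)
29^3 ≡ 23 (mod 31)
29^5 ≡ 30 (mod 31)
29^6 ≡ 2 (mod 31)
29^10 ≡ 1 (mod 31) ✓
Hence ord(29) = 10.

10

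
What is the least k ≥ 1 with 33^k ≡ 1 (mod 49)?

42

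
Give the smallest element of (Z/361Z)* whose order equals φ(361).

2

φ(361) = φ(19^2) = 19·(19−1) = 342 = 2 · 3^2 · 19.
Test candidates g = 2, 3, … against the prime factors q ∈ {2, 3, 19} of φ(361): g is a generator iff g^(342/q) ≢ 1 for every such q.
g = 2: 2^171 ≡ 360; 2^114 ≡ 292; 2^18 ≡ 58 — none is 1, so 2 is a primitive root.
So 2 is the smallest generator of (Z/361Z)^×.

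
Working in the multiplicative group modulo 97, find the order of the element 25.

48

The order of 25 must divide φ(97) = 97 − 1 = 96 = 2^5 · 3.
Divisors of 96: 1, 2, 3, 4, 6, 8, 12, 16, 24, 32, 48, 96.
Compute 25^d (mod 97) for the divisors d until we hit 1:
25^1 ≡ 25 (mod 97)
25^2 ≡ 43 (mod 97)
25^3 ≡ 8 (mod 97)
25^4 ≡ 6 (mod 97)
25^6 ≡ 64 (mod 97)
25^8 ≡ 36 (mod 97)
25^12 ≡ 22 (mod 97)
25^16 ≡ 35 (mod 97)
25^24 ≡ 96 (mod 97)
25^32 ≡ 61 (mod 97)
25^48 ≡ 1 (mod 97) ✓
Therefore the multiplicative order of 25 modulo 97 is 48.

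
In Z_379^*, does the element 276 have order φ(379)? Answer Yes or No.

φ(379) = 379 − 1 = 378 = 2 · 3^3 · 7.
It suffices to check that the order of 276 is not a proper divisor of 378: compute 276^(378/q) for q ∈ {2, 3, 7}.
276^189 ≡ 378 (mod 379)  [q = 2: ≢ 1 ✓]
276^126 ≡ 327 (mod 379)  [q = 3: ≢ 1 ✓]
276^54 ≡ 86 (mod 379)  [q = 7: ≢ 1 ✓]
Every test exponent gives a nontrivial residue, hence 276 generates the full group.

Yes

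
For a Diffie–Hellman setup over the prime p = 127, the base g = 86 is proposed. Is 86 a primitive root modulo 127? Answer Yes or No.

Yes

φ(127) = 127 − 1 = 126 = 2 · 3^2 · 7.
Test 86^(126/q) mod 127 for each prime factor q of 126:
86^63 ≡ 126 (mod 127)  [q = 2: ≢ 1 ✓]
86^42 ≡ 19 (mod 127)  [q = 3: ≢ 1 ✓]
86^18 ≡ 64 (mod 127)  [q = 7: ≢ 1 ✓]
None equal 1, so ord_127(86) = 126: 86 is a primitive root.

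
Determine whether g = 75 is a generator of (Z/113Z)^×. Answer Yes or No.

φ(113) = 113 − 1 = 112 = 2^4 · 7.
An element g generates (Z/113Z)^× iff g^(112/q) ≢ 1 (mod 113) for each prime q ∈ {2, 7}.
75^56 ≡ 112 (mod 113)  [q = 2: ≢ 1 ✓]
75^16 ≡ 30 (mod 113)  [q = 7: ≢ 1 ✓]
None equal 1, so ord_113(75) = 112: 75 is a primitive root.

Yes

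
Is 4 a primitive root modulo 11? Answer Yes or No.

φ(11) = 11 − 1 = 10 = 2 · 5.
An element g generates (Z/11Z)^× iff g^(10/q) ≢ 1 (mod 11) for each prime q ∈ {2, 5}.
4^5 ≡ 1 (mod 11)  [q = 2: ≡ 1 ✗]
4^2 ≡ 5 (mod 11)  [q = 5: ≢ 1 ✓]
Since 4^5 ≡ 1, the order of 4 divides 5 < 10, so 4 is not a primitive root.

No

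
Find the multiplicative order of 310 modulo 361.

By Lagrange's theorem, ord_361(310) divides φ(361) = φ(19^2) = 19·(19−1) = 342 = 2 · 3^2 · 19.
Divisors of 342: 1, 2, 3, 6, 9, 18, 19, 38, 57, 114, 171, 342.
Evaluate successive powers at the divisors of 342:
310^1 ≡ 310 (mod 361)
310^2 ≡ 74 (mod 361)
310^3 ≡ 197 (mod 361)
310^6 ≡ 182 (mod 361)
310^9 ≡ 115 (mod 361)
310^18 ≡ 229 (mod 361)
310^19 ≡ 234 (mod 361)
310^38 ≡ 245 (mod 361)
310^57 ≡ 292 (mod 361)
310^114 ≡ 68 (mod 361)
310^171 ≡ 1 (mod 361) ✓
So ord_361(310) = 171.

171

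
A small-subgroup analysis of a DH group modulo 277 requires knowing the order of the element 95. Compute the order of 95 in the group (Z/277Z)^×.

By Lagrange's theorem, ord_277(95) divides φ(277) = 277 − 1 = 276 = 2^2 · 3 · 23.
Divisors of 276: 1, 2, 3, 4, 6, 12, 23, 46, 69, 92, 138, 276.
Test each divisor d:
95^1 ≡ 95
95^2 ≡ 161
95^3 ≡ 60
95^4 ≡ 160
95^6 ≡ 276
95^12 ≡ 1
Therefore the multiplicative order of 95 modulo 277 is 12.

12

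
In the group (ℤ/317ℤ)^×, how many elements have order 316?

φ(317) = 317 − 1 = 316 = 2^2 · 79.
In a cyclic group of order 316, there are φ(d) elements of order d for each divisor d of 316, and zero for non-divisors.
316 = 2^2 · 79 divides 316, and φ(316) = 156.

156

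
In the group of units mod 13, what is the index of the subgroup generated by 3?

The order of 3 must divide φ(13) = 13 − 1 = 12 = 2^2 · 3.
Divisors of 12: 1, 2, 3, 4, 6, 12.
Test each divisor d:
3^1 ≡ 3 (mod 13)
3^2 ≡ 9 (mod 13)
3^3 ≡ 1 (mod 13) ✓
Thus |⟨3⟩| = ord(3) = 3.
Index = |(Z/13Z)^×| / |⟨3⟩| = 12 / 3 = 4.

4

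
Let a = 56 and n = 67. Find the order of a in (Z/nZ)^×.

33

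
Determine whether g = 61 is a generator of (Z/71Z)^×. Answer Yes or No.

Yes

φ(71) = 71 − 1 = 70 = 2 · 5 · 7.
An element g generates (Z/71Z)^× iff g^(70/q) ≢ 1 (mod 71) for each prime q ∈ {2, 5, 7}.
61^35 ≡ 70 (mod 71)  [q = 2: ≢ 1 ✓]
61^14 ≡ 25 (mod 71)  [q = 5: ≢ 1 ✓]
61^10 ≡ 30 (mod 71)  [q = 7: ≢ 1 ✓]
None equal 1, so ord_71(61) = 70: 61 is a primitive root.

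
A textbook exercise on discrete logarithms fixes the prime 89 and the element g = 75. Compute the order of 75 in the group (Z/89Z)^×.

88

By Lagrange's theorem, ord_89(75) divides φ(89) = 89 − 1 = 88 = 2^3 · 11.
Divisors of 88: 1, 2, 4, 8, 11, 22, 44, 88.
Compute 75^d (mod 89) for the divisors d until we hit 1:
75^1 ≡ 75
75^2 ≡ 18
75^4 ≡ 57
75^8 ≡ 45
75^11 ≡ 52
75^22 ≡ 34
75^44 ≡ 88
75^88 ≡ 1
Hence ord(75) = 88.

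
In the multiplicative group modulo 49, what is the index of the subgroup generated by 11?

2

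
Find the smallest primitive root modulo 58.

3

φ(58) = φ(2)·φ(29) = 1·28 = 28 = 2^2 · 7.
g is a primitive root iff g^(28/q) ≢ 1 (mod 58) for each prime q ∈ {2, 7}.
g = 2: gcd(2, 58) = 2 > 1, not a unit — skip.
g = 3: 3^14 ≡ 57; 3^4 ≡ 23 — none is 1, so 3 is a primitive root.
The smallest primitive root modulo 58 is 3.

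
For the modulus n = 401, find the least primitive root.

φ(401) = 401 − 1 = 400 = 2^4 · 5^2.
Test candidates g = 2, 3, … against the prime factors q ∈ {2, 5} of φ(401): g is a generator iff g^(400/q) ≢ 1 for every such q.
g = 2: 2^200 ≡ 1 — hits 1, so not a primitive root.
g = 3: 3^200 ≡ 400; 3^80 ≡ 72 — none is 1, so 3 is a primitive root.
Hence the least primitive root of 401 is 3.

3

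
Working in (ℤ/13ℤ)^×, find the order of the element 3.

Since 3 ∈ (Z/13Z)^×, its order divides φ(13) = 13 − 1 = 12 = 2^2 · 3.
Divisors of 12: 1, 2, 3, 4, 6, 12.
Evaluate successive powers at the divisors of 12:
3^1 ≡ 3
3^2 ≡ 9
3^3 ≡ 1
Hence ord(3) = 3.

3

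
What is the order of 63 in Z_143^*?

ord(63) | φ(143) = φ(11·13) = (11−1)·(13−1) = 10·12 = 120 = 2^3 · 3 · 5.
Divisors of 120: 1, 2, 3, 4, 5, 6, 8, 10, 12, 15, 20, 24, 30, 40, 60, 120.
Compute 63^d (mod 143) for the divisors d until we hit 1:
63^1 ≡ 63 (mod 143)
63^2 ≡ 108 (mod 143)
63^3 ≡ 83 (mod 143)
63^4 ≡ 81 (mod 143)
63^5 ≡ 98 (mod 143)
63^6 ≡ 25 (mod 143)
63^8 ≡ 126 (mod 143)
63^10 ≡ 23 (mod 143)
63^12 ≡ 53 (mod 143)
63^15 ≡ 109 (mod 143)
63^20 ≡ 100 (mod 143)
63^24 ≡ 92 (mod 143)
63^30 ≡ 12 (mod 143)
63^40 ≡ 133 (mod 143)
63^60 ≡ 1 (mod 143) ✓
Therefore the multiplicative order of 63 modulo 143 is 60.

60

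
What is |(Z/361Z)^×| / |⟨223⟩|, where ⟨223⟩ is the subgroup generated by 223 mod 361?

1

By Lagrange's theorem, ord_361(223) divides φ(361) = φ(19^2) = 19·(19−1) = 342 = 2 · 3^2 · 19.
Divisors of 342: 1, 2, 3, 6, 9, 18, 19, 38, 57, 114, 171, 342.
Evaluate successive powers at the divisors of 342:
223^1 ≡ 223 (mod 361)
223^2 ≡ 272 (mod 361)
223^3 ≡ 8 (mod 361)
223^6 ≡ 64 (mod 361)
223^9 ≡ 151 (mod 361)
223^18 ≡ 58 (mod 361)
223^19 ≡ 299 (mod 361)
223^38 ≡ 234 (mod 361)
223^57 ≡ 293 (mod 361)
223^114 ≡ 292 (mod 361)
223^171 ≡ 360 (mod 361)
223^342 ≡ 1 (mod 361) ✓
The order of 223 is 342, so the subgroup it generates has 342 elements.
[(Z/361Z)^× : ⟨223⟩] = 342/342 = 1.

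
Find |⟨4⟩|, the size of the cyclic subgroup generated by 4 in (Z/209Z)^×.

45

By Lagrange's theorem, ord_209(4) divides φ(209) = φ(11·19) = (11−1)·(19−1) = 10·18 = 180 = 2^2 · 3^2 · 5.
Divisors of 180: 1, 2, 3, 4, 5, 6, 9, 10, 12, 15, 18, 20, 30, 36, 45, 60, 90, 180.
Evaluate successive powers at the divisors of 180:
4^1 ≡ 4 (mod 209)
4^2 ≡ 16 (mod 209)
4^3 ≡ 64 (mod 209)
4^4 ≡ 47 (mod 209)
4^5 ≡ 188 (mod 209)
4^6 ≡ 125 (mod 209)
4^9 ≡ 58 (mod 209)
4^10 ≡ 23 (mod 209)
4^12 ≡ 159 (mod 209)
4^15 ≡ 144 (mod 209)
4^18 ≡ 20 (mod 209)
4^20 ≡ 111 (mod 209)
4^30 ≡ 45 (mod 209)
4^36 ≡ 191 (mod 209)
4^45 ≡ 1 (mod 209) ✓
Therefore the multiplicative order of 4 modulo 209 is 45.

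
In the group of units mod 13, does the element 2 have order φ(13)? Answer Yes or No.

Yes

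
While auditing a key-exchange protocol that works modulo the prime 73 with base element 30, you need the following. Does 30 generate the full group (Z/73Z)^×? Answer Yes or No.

No

φ(73) = 73 − 1 = 72 = 2^3 · 3^2.
It suffices to check that the order of 30 is not a proper divisor of 72: compute 30^(72/q) for q ∈ {2, 3}.
30^36 ≡ 72 (mod 73)  [q = 2: ≢ 1 ✓]
30^24 ≡ 1 (mod 73)  [q = 3: ≡ 1 ✗]
Since 30^24 ≡ 1, the order of 30 divides 24 < 72, so 30 is not a primitive root.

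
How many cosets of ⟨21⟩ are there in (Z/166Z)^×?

2

By Lagrange's theorem, ord_166(21) divides φ(166) = φ(2)·φ(83) = 1·82 = 82 = 2 · 41.
Divisors of 82: 1, 2, 41, 82.
Evaluate successive powers at the divisors of 82:
21^1 ≡ 21
21^2 ≡ 109
21^41 ≡ 1
Thus |⟨21⟩| = ord(21) = 41.
The index is φ(166) / ord(21) = 82 / 41 = 2.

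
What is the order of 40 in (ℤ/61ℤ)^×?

ord(40) | φ(61) = 61 − 1 = 60 = 2^2 · 3 · 5.
Divisors of 60: 1, 2, 3, 4, 5, 6, 10, 12, 15, 20, 30, 60.
Compute 40^d (mod 61) for the divisors d until we hit 1:
40^1 ≡ 40
40^2 ≡ 14
40^3 ≡ 11
40^4 ≡ 13
40^5 ≡ 32
40^6 ≡ 60
40^10 ≡ 48
40^12 ≡ 1
Hence ord(40) = 12.

12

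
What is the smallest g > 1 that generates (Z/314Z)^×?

5

φ(314) = φ(2)·φ(157) = 1·156 = 156 = 2^2 · 3 · 13.
Test candidates g = 2, 3, … against the prime factors q ∈ {2, 3, 13} of φ(314): g is a generator iff g^(156/q) ≢ 1 for every such q.
g = 2: gcd(2, 314) = 2 > 1, not a unit — skip.
g = 3: 3^78 ≡ 1 — hits 1, so not a primitive root.
g = 4: gcd(4, 314) = 2 > 1, not a unit — skip.
g = 5: 5^78 ≡ 313; 5^52 ≡ 169; 5^12 ≡ 287 — none is 1, so 5 is a primitive root.
So 5 is the smallest generator of (Z/314Z)^×.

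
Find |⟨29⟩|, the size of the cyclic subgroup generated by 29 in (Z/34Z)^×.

16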